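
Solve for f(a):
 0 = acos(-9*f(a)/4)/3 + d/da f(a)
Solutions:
 Integral(1/acos(-9*_y/4), (_y, f(a))) = C1 - a/3


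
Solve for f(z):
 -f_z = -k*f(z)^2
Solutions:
 f(z) = -1/(C1 + k*z)


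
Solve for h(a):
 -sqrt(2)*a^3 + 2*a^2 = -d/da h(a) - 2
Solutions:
 h(a) = C1 + sqrt(2)*a^4/4 - 2*a^3/3 - 2*a


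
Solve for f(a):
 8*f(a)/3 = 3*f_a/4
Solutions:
 f(a) = C1*exp(32*a/9)


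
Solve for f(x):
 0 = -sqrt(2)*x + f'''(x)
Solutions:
 f(x) = C1 + C2*x + C3*x^2 + sqrt(2)*x^4/24


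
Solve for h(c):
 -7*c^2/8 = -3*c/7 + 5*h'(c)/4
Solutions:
 h(c) = C1 - 7*c^3/30 + 6*c^2/35


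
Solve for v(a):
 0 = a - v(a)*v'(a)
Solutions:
 v(a) = -sqrt(C1 + a^2)
 v(a) = sqrt(C1 + a^2)


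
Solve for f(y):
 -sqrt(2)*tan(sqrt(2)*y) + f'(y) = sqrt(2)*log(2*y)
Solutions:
 f(y) = C1 + sqrt(2)*y*(log(y) - 1) + sqrt(2)*y*log(2) - log(cos(sqrt(2)*y))


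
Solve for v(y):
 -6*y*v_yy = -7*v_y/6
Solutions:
 v(y) = C1 + C2*y^(43/36)


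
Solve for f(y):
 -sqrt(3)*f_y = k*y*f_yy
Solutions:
 f(y) = C1 + y^(((re(k) - sqrt(3))*re(k) + im(k)^2)/(re(k)^2 + im(k)^2))*(C2*sin(sqrt(3)*log(y)*Abs(im(k))/(re(k)^2 + im(k)^2)) + C3*cos(sqrt(3)*log(y)*im(k)/(re(k)^2 + im(k)^2)))


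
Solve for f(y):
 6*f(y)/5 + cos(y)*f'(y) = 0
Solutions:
 f(y) = C1*(sin(y) - 1)^(3/5)/(sin(y) + 1)^(3/5)


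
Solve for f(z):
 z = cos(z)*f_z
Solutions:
 f(z) = C1 + Integral(z/cos(z), z)


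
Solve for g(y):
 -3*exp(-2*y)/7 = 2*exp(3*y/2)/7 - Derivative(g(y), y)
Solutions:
 g(y) = C1 + 4*exp(3*y/2)/21 - 3*exp(-2*y)/14


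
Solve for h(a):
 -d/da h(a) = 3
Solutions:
 h(a) = C1 - 3*a


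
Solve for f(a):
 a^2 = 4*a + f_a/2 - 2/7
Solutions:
 f(a) = C1 + 2*a^3/3 - 4*a^2 + 4*a/7


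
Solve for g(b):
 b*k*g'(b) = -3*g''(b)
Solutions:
 g(b) = Piecewise((-sqrt(6)*sqrt(pi)*C1*erf(sqrt(6)*b*sqrt(k)/6)/(2*sqrt(k)) - C2, (k > 0) | (k < 0)), (-C1*b - C2, True))


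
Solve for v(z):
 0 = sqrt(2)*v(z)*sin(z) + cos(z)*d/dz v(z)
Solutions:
 v(z) = C1*cos(z)^(sqrt(2))


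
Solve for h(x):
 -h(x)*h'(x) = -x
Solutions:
 h(x) = -sqrt(C1 + x^2)
 h(x) = sqrt(C1 + x^2)


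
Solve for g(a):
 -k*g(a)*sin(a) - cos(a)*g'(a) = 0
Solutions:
 g(a) = C1*exp(k*log(cos(a)))


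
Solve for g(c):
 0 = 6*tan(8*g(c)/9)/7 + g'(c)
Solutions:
 g(c) = -9*asin(C1*exp(-16*c/21))/8 + 9*pi/8
 g(c) = 9*asin(C1*exp(-16*c/21))/8


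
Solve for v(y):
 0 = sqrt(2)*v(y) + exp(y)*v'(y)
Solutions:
 v(y) = C1*exp(sqrt(2)*exp(-y))


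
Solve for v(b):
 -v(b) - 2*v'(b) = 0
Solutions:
 v(b) = C1*exp(-b/2)


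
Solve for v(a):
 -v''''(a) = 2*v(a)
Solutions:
 v(a) = (C1*sin(2^(3/4)*a/2) + C2*cos(2^(3/4)*a/2))*exp(-2^(3/4)*a/2) + (C3*sin(2^(3/4)*a/2) + C4*cos(2^(3/4)*a/2))*exp(2^(3/4)*a/2)


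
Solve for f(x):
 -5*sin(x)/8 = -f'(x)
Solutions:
 f(x) = C1 - 5*cos(x)/8


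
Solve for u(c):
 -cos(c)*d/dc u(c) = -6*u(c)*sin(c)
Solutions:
 u(c) = C1/cos(c)^6


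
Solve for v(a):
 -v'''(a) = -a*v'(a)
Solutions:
 v(a) = C1 + Integral(C2*airyai(a) + C3*airybi(a), a)


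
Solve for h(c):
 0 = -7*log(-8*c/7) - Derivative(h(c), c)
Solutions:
 h(c) = C1 - 7*c*log(-c) + 7*c*(-3*log(2) + 1 + log(7))


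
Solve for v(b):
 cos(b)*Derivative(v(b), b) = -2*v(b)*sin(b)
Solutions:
 v(b) = C1*cos(b)^2


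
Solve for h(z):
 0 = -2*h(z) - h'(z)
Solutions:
 h(z) = C1*exp(-2*z)


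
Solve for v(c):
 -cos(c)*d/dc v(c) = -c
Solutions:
 v(c) = C1 + Integral(c/cos(c), c)


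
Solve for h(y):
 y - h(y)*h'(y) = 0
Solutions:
 h(y) = -sqrt(C1 + y^2)
 h(y) = sqrt(C1 + y^2)


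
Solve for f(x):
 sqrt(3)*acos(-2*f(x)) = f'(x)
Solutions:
 Integral(1/acos(-2*_y), (_y, f(x))) = C1 + sqrt(3)*x


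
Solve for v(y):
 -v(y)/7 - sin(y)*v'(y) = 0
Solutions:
 v(y) = C1*(cos(y) + 1)^(1/14)/(cos(y) - 1)^(1/14)


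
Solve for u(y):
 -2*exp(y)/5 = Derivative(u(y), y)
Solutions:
 u(y) = C1 - 2*exp(y)/5


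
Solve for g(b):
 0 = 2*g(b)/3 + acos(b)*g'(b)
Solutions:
 g(b) = C1*exp(-2*Integral(1/acos(b), b)/3)


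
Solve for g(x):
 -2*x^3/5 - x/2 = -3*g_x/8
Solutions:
 g(x) = C1 + 4*x^4/15 + 2*x^2/3


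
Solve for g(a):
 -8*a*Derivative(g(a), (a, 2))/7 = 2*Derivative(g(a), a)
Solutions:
 g(a) = C1 + C2/a^(3/4)


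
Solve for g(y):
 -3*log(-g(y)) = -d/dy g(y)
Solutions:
 -li(-g(y)) = C1 + 3*y


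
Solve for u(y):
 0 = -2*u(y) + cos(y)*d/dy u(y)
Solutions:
 u(y) = C1*(sin(y) + 1)/(sin(y) - 1)


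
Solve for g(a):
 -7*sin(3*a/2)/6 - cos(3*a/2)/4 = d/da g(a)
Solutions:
 g(a) = C1 - sin(3*a/2)/6 + 7*cos(3*a/2)/9


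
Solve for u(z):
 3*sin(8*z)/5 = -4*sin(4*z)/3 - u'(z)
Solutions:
 u(z) = C1 + cos(4*z)/3 + 3*cos(8*z)/40


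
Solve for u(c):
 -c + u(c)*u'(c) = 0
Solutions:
 u(c) = -sqrt(C1 + c^2)
 u(c) = sqrt(C1 + c^2)


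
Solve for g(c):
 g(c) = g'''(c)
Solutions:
 g(c) = C3*exp(c) + (C1*sin(sqrt(3)*c/2) + C2*cos(sqrt(3)*c/2))*exp(-c/2)


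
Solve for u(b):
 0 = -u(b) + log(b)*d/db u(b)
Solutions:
 u(b) = C1*exp(li(b))


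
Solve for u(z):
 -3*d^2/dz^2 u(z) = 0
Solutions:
 u(z) = C1 + C2*z


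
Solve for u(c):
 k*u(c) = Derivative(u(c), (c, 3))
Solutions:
 u(c) = C1*exp(c*k^(1/3)) + C2*exp(c*k^(1/3)*(-1 + sqrt(3)*I)/2) + C3*exp(-c*k^(1/3)*(1 + sqrt(3)*I)/2)


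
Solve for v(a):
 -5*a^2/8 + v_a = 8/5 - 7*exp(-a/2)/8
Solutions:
 v(a) = C1 + 5*a^3/24 + 8*a/5 + 7*exp(-a/2)/4


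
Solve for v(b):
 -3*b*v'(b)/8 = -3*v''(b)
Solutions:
 v(b) = C1 + C2*erfi(b/4)


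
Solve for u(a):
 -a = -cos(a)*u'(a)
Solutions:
 u(a) = C1 + Integral(a/cos(a), a)


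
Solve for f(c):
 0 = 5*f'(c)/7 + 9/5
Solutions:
 f(c) = C1 - 63*c/25


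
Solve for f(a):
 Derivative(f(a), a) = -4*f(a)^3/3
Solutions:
 f(a) = -sqrt(6)*sqrt(-1/(C1 - 4*a))/2
 f(a) = sqrt(6)*sqrt(-1/(C1 - 4*a))/2


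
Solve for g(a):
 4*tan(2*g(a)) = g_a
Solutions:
 g(a) = -asin(C1*exp(8*a))/2 + pi/2
 g(a) = asin(C1*exp(8*a))/2


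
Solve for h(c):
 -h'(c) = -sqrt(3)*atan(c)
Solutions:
 h(c) = C1 + sqrt(3)*(c*atan(c) - log(c^2 + 1)/2)


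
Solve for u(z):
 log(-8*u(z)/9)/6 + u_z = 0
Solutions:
 6*Integral(1/(log(-_y) - 2*log(3) + 3*log(2)), (_y, u(z))) = C1 - z


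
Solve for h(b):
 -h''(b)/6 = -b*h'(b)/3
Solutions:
 h(b) = C1 + C2*erfi(b)


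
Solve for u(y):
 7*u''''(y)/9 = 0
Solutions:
 u(y) = C1 + C2*y + C3*y^2 + C4*y^3


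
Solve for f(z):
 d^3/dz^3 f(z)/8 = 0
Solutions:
 f(z) = C1 + C2*z + C3*z^2


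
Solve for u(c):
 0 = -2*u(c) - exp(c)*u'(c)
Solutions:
 u(c) = C1*exp(2*exp(-c))


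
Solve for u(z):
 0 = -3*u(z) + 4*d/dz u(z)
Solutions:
 u(z) = C1*exp(3*z/4)


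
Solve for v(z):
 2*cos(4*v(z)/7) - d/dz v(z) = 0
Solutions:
 -2*z - 7*log(sin(4*v(z)/7) - 1)/8 + 7*log(sin(4*v(z)/7) + 1)/8 = C1


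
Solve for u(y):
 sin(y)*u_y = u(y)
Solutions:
 u(y) = C1*sqrt(cos(y) - 1)/sqrt(cos(y) + 1)


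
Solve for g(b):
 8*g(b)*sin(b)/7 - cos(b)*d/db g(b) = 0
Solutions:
 g(b) = C1/cos(b)^(8/7)


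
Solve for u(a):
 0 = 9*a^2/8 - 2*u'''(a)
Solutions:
 u(a) = C1 + C2*a + C3*a^2 + 3*a^5/320


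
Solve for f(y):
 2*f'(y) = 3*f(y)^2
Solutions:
 f(y) = -2/(C1 + 3*y)


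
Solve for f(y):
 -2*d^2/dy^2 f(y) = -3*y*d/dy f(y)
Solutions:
 f(y) = C1 + C2*erfi(sqrt(3)*y/2)


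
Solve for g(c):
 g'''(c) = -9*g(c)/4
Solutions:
 g(c) = C3*exp(-2^(1/3)*3^(2/3)*c/2) + (C1*sin(3*2^(1/3)*3^(1/6)*c/4) + C2*cos(3*2^(1/3)*3^(1/6)*c/4))*exp(2^(1/3)*3^(2/3)*c/4)


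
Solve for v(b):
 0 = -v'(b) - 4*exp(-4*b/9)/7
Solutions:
 v(b) = C1 + 9*exp(-4*b/9)/7


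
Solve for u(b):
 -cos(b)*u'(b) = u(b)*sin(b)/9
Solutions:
 u(b) = C1*cos(b)^(1/9)


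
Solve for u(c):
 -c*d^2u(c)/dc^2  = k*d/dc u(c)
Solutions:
 u(c) = C1 + c^(1 - re(k))*(C2*sin(log(c)*Abs(im(k))) + C3*cos(log(c)*im(k)))


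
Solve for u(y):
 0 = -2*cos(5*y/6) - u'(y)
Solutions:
 u(y) = C1 - 12*sin(5*y/6)/5


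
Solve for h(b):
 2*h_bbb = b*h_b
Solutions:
 h(b) = C1 + Integral(C2*airyai(2^(2/3)*b/2) + C3*airybi(2^(2/3)*b/2), b)


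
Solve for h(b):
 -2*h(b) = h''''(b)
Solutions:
 h(b) = (C1*sin(2^(3/4)*b/2) + C2*cos(2^(3/4)*b/2))*exp(-2^(3/4)*b/2) + (C3*sin(2^(3/4)*b/2) + C4*cos(2^(3/4)*b/2))*exp(2^(3/4)*b/2)


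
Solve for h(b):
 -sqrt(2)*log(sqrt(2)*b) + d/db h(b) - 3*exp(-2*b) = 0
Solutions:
 h(b) = C1 + sqrt(2)*b*log(b) + sqrt(2)*b*(-1 + log(2)/2) - 3*exp(-2*b)/2


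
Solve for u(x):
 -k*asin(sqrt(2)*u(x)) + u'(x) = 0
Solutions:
 Integral(1/asin(sqrt(2)*_y), (_y, u(x))) = C1 + k*x


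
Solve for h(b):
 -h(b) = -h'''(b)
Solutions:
 h(b) = C3*exp(b) + (C1*sin(sqrt(3)*b/2) + C2*cos(sqrt(3)*b/2))*exp(-b/2)


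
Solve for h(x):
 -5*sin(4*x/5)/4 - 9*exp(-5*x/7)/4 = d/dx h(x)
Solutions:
 h(x) = C1 + 25*cos(4*x/5)/16 + 63*exp(-5*x/7)/20


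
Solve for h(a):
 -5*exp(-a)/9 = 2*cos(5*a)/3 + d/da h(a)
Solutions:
 h(a) = C1 - 2*sin(5*a)/15 + 5*exp(-a)/9


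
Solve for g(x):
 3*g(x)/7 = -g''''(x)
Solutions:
 g(x) = (C1*sin(sqrt(2)*3^(1/4)*7^(3/4)*x/14) + C2*cos(sqrt(2)*3^(1/4)*7^(3/4)*x/14))*exp(-sqrt(2)*3^(1/4)*7^(3/4)*x/14) + (C3*sin(sqrt(2)*3^(1/4)*7^(3/4)*x/14) + C4*cos(sqrt(2)*3^(1/4)*7^(3/4)*x/14))*exp(sqrt(2)*3^(1/4)*7^(3/4)*x/14)


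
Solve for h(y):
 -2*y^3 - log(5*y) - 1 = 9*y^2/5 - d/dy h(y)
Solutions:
 h(y) = C1 + y^4/2 + 3*y^3/5 + y*log(y) + y*log(5)


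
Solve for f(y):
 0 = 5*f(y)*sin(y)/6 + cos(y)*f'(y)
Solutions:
 f(y) = C1*cos(y)^(5/6)


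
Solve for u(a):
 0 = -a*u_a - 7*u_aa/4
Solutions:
 u(a) = C1 + C2*erf(sqrt(14)*a/7)


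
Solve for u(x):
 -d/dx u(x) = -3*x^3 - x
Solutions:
 u(x) = C1 + 3*x^4/4 + x^2/2


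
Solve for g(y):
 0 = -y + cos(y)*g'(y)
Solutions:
 g(y) = C1 + Integral(y/cos(y), y)


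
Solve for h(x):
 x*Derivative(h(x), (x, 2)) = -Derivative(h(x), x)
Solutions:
 h(x) = C1 + C2*log(x)


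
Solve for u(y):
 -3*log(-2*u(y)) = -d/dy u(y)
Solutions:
 -Integral(1/(log(-_y) + log(2)), (_y, u(y)))/3 = C1 - y


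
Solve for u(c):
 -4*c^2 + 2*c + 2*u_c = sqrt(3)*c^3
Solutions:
 u(c) = C1 + sqrt(3)*c^4/8 + 2*c^3/3 - c^2/2


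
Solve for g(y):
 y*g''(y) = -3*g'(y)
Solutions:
 g(y) = C1 + C2/y^2


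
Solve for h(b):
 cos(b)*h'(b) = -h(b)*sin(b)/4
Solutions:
 h(b) = C1*cos(b)^(1/4)


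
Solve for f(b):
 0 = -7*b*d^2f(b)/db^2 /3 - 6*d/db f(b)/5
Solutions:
 f(b) = C1 + C2*b^(17/35)


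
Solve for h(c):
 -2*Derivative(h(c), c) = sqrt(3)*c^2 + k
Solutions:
 h(c) = C1 - sqrt(3)*c^3/6 - c*k/2


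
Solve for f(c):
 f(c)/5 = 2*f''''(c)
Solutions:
 f(c) = C1*exp(-10^(3/4)*c/10) + C2*exp(10^(3/4)*c/10) + C3*sin(10^(3/4)*c/10) + C4*cos(10^(3/4)*c/10)


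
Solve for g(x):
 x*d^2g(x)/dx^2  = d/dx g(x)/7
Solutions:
 g(x) = C1 + C2*x^(8/7)


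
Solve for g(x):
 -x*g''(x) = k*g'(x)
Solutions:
 g(x) = C1 + x^(1 - re(k))*(C2*sin(log(x)*Abs(im(k))) + C3*cos(log(x)*im(k)))


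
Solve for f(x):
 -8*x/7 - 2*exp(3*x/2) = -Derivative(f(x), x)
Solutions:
 f(x) = C1 + 4*x^2/7 + 4*exp(3*x/2)/3


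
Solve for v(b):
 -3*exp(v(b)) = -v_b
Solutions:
 v(b) = log(-1/(C1 + 3*b))


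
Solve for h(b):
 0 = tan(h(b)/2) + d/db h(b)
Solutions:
 h(b) = -2*asin(C1*exp(-b/2)) + 2*pi
 h(b) = 2*asin(C1*exp(-b/2))


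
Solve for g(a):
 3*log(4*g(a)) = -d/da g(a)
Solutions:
 Integral(1/(log(_y) + 2*log(2)), (_y, g(a)))/3 = C1 - a


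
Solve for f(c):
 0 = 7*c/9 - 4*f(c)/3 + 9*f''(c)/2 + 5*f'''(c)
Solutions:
 f(c) = C1*exp(-c*(27*3^(1/3)/(20*sqrt(238) + 319)^(1/3) + 3^(2/3)*(20*sqrt(238) + 319)^(1/3) + 18)/60)*sin(3^(1/6)*c*(-(20*sqrt(238) + 319)^(1/3) + 9*3^(2/3)/(20*sqrt(238) + 319)^(1/3))/20) + C2*exp(-c*(27*3^(1/3)/(20*sqrt(238) + 319)^(1/3) + 3^(2/3)*(20*sqrt(238) + 319)^(1/3) + 18)/60)*cos(3^(1/6)*c*(-(20*sqrt(238) + 319)^(1/3) + 9*3^(2/3)/(20*sqrt(238) + 319)^(1/3))/20) + C3*exp(c*(-9 + 27*3^(1/3)/(20*sqrt(238) + 319)^(1/3) + 3^(2/3)*(20*sqrt(238) + 319)^(1/3))/30) + 7*c/12


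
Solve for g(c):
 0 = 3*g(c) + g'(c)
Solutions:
 g(c) = C1*exp(-3*c)


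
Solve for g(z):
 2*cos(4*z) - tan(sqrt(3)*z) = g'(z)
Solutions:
 g(z) = C1 + sqrt(3)*log(cos(sqrt(3)*z))/3 + sin(4*z)/2


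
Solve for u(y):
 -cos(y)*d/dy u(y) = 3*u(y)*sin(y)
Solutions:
 u(y) = C1*cos(y)^3


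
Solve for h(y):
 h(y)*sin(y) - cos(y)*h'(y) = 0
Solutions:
 h(y) = C1/cos(y)


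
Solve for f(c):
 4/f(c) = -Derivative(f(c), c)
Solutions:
 f(c) = -sqrt(C1 - 8*c)
 f(c) = sqrt(C1 - 8*c)


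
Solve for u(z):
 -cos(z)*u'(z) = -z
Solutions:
 u(z) = C1 + Integral(z/cos(z), z)


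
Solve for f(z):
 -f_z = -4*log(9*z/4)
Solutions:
 f(z) = C1 + 4*z*log(z) - 4*z + z*log(6561/256)


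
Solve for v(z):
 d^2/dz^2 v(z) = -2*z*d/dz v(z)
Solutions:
 v(z) = C1 + C2*erf(z)


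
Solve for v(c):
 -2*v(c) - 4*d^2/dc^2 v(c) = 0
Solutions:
 v(c) = C1*sin(sqrt(2)*c/2) + C2*cos(sqrt(2)*c/2)


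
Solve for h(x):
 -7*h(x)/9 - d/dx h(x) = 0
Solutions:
 h(x) = C1*exp(-7*x/9)


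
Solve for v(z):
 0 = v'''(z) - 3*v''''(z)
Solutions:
 v(z) = C1 + C2*z + C3*z^2 + C4*exp(z/3)


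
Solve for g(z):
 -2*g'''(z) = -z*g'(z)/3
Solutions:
 g(z) = C1 + Integral(C2*airyai(6^(2/3)*z/6) + C3*airybi(6^(2/3)*z/6), z)


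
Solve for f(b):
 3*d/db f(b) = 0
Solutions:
 f(b) = C1


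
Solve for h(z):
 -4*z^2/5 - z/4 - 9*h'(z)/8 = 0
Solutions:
 h(z) = C1 - 32*z^3/135 - z^2/9


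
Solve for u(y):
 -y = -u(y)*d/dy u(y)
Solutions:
 u(y) = -sqrt(C1 + y^2)
 u(y) = sqrt(C1 + y^2)


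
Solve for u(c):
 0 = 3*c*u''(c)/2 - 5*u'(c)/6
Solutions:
 u(c) = C1 + C2*c^(14/9)


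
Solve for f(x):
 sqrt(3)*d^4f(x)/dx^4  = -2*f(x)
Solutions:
 f(x) = (C1*sin(2^(3/4)*3^(7/8)*x/6) + C2*cos(2^(3/4)*3^(7/8)*x/6))*exp(-2^(3/4)*3^(7/8)*x/6) + (C3*sin(2^(3/4)*3^(7/8)*x/6) + C4*cos(2^(3/4)*3^(7/8)*x/6))*exp(2^(3/4)*3^(7/8)*x/6)


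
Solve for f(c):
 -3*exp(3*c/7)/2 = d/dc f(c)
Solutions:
 f(c) = C1 - 7*exp(3*c/7)/2


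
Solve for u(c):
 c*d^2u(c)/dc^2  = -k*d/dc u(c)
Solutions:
 u(c) = C1 + c^(1 - re(k))*(C2*sin(log(c)*Abs(im(k))) + C3*cos(log(c)*im(k)))


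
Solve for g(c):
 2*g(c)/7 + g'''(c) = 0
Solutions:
 g(c) = C3*exp(-2^(1/3)*7^(2/3)*c/7) + (C1*sin(2^(1/3)*sqrt(3)*7^(2/3)*c/14) + C2*cos(2^(1/3)*sqrt(3)*7^(2/3)*c/14))*exp(2^(1/3)*7^(2/3)*c/14)


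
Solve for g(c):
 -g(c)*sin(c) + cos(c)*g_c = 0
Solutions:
 g(c) = C1/cos(c)


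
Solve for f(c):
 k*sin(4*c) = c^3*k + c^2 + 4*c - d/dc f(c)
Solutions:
 f(c) = C1 + c^4*k/4 + c^3/3 + 2*c^2 + k*cos(4*c)/4


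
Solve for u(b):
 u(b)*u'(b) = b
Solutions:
 u(b) = -sqrt(C1 + b^2)
 u(b) = sqrt(C1 + b^2)


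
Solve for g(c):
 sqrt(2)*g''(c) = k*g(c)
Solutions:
 g(c) = C1*exp(-2^(3/4)*c*sqrt(k)/2) + C2*exp(2^(3/4)*c*sqrt(k)/2)


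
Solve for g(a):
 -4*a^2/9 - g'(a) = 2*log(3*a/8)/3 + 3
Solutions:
 g(a) = C1 - 4*a^3/27 - 2*a*log(a)/3 - 7*a/3 - 2*a*log(3)/3 + 2*a*log(2)


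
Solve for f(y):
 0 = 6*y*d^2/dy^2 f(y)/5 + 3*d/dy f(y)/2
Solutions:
 f(y) = C1 + C2/y^(1/4)


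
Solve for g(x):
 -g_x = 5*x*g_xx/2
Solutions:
 g(x) = C1 + C2*x^(3/5)


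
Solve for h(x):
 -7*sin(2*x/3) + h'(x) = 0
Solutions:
 h(x) = C1 - 21*cos(2*x/3)/2


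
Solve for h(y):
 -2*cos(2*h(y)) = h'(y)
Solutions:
 h(y) = -asin((C1 + exp(8*y))/(C1 - exp(8*y)))/2 + pi/2
 h(y) = asin((C1 + exp(8*y))/(C1 - exp(8*y)))/2


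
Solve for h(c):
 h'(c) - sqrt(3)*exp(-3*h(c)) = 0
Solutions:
 h(c) = log(C1 + 3*sqrt(3)*c)/3
 h(c) = log((-3^(1/3) - 3^(5/6)*I)*(C1 + sqrt(3)*c)^(1/3)/2)
 h(c) = log((-3^(1/3) + 3^(5/6)*I)*(C1 + sqrt(3)*c)^(1/3)/2)


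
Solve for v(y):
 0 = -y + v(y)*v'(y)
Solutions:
 v(y) = -sqrt(C1 + y^2)
 v(y) = sqrt(C1 + y^2)


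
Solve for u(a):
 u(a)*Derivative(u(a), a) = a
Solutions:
 u(a) = -sqrt(C1 + a^2)
 u(a) = sqrt(C1 + a^2)


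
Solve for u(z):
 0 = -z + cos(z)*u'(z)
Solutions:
 u(z) = C1 + Integral(z/cos(z), z)


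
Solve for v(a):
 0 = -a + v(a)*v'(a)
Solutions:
 v(a) = -sqrt(C1 + a^2)
 v(a) = sqrt(C1 + a^2)


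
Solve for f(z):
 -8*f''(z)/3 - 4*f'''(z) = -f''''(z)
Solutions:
 f(z) = C1 + C2*z + C3*exp(2*z*(1 - sqrt(15)/3)) + C4*exp(2*z*(1 + sqrt(15)/3))


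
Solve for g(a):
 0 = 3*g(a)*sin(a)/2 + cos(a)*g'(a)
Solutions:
 g(a) = C1*cos(a)^(3/2)


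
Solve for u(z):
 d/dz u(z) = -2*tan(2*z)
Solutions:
 u(z) = C1 + log(cos(2*z))


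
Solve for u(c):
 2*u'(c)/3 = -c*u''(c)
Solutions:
 u(c) = C1 + C2*c^(1/3)


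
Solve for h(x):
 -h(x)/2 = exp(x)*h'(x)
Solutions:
 h(x) = C1*exp(exp(-x)/2)


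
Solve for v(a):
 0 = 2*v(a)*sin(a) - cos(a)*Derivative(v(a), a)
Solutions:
 v(a) = C1/cos(a)^2


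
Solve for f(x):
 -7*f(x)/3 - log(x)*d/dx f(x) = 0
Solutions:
 f(x) = C1*exp(-7*li(x)/3)


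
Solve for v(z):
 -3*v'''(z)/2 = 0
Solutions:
 v(z) = C1 + C2*z + C3*z^2


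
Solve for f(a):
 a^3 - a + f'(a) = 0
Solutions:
 f(a) = C1 - a^4/4 + a^2/2


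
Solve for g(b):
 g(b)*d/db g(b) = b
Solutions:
 g(b) = -sqrt(C1 + b^2)
 g(b) = sqrt(C1 + b^2)


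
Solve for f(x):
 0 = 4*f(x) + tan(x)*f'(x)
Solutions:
 f(x) = C1/sin(x)^4


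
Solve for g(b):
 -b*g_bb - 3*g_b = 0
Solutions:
 g(b) = C1 + C2/b^2


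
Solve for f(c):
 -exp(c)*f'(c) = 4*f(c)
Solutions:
 f(c) = C1*exp(4*exp(-c))


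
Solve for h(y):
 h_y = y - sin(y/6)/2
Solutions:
 h(y) = C1 + y^2/2 + 3*cos(y/6)


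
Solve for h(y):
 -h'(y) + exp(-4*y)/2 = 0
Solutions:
 h(y) = C1 - exp(-4*y)/8


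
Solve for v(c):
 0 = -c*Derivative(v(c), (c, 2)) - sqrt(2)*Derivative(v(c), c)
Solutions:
 v(c) = C1 + C2*c^(1 - sqrt(2))


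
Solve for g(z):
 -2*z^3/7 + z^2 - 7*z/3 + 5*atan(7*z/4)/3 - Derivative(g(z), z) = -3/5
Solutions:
 g(z) = C1 - z^4/14 + z^3/3 - 7*z^2/6 + 5*z*atan(7*z/4)/3 + 3*z/5 - 10*log(49*z^2 + 16)/21


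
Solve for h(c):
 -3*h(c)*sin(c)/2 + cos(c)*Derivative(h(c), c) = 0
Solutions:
 h(c) = C1/cos(c)^(3/2)


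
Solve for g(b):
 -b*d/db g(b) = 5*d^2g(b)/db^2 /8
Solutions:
 g(b) = C1 + C2*erf(2*sqrt(5)*b/5)


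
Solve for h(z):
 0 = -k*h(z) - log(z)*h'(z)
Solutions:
 h(z) = C1*exp(-k*li(z))


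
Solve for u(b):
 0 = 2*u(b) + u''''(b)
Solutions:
 u(b) = (C1*sin(2^(3/4)*b/2) + C2*cos(2^(3/4)*b/2))*exp(-2^(3/4)*b/2) + (C3*sin(2^(3/4)*b/2) + C4*cos(2^(3/4)*b/2))*exp(2^(3/4)*b/2)


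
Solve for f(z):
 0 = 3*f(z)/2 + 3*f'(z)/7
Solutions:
 f(z) = C1*exp(-7*z/2)


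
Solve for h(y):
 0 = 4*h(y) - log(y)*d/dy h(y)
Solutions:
 h(y) = C1*exp(4*li(y))


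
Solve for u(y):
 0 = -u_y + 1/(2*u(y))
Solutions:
 u(y) = -sqrt(C1 + y)
 u(y) = sqrt(C1 + y)


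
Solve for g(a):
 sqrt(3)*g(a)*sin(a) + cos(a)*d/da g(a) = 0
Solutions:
 g(a) = C1*cos(a)^(sqrt(3))


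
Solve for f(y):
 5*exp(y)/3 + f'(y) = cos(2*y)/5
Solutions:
 f(y) = C1 - 5*exp(y)/3 + sin(2*y)/10


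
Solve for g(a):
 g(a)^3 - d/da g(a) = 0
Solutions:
 g(a) = -sqrt(2)*sqrt(-1/(C1 + a))/2
 g(a) = sqrt(2)*sqrt(-1/(C1 + a))/2


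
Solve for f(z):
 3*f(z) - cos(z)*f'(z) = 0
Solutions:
 f(z) = C1*(sin(z) + 1)^(3/2)/(sin(z) - 1)^(3/2)


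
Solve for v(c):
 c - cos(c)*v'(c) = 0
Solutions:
 v(c) = C1 + Integral(c/cos(c), c)


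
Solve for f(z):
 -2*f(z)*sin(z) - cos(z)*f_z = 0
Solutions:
 f(z) = C1*cos(z)^2


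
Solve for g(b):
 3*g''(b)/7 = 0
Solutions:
 g(b) = C1 + C2*b


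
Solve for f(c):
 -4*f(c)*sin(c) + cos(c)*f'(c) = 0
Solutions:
 f(c) = C1/cos(c)^4


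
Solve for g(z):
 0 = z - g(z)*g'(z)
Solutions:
 g(z) = -sqrt(C1 + z^2)
 g(z) = sqrt(C1 + z^2)


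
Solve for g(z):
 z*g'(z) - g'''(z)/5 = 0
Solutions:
 g(z) = C1 + Integral(C2*airyai(5^(1/3)*z) + C3*airybi(5^(1/3)*z), z)


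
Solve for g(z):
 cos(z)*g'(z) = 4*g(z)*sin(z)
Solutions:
 g(z) = C1/cos(z)^4


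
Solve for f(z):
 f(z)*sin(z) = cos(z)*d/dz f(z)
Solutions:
 f(z) = C1/cos(z)


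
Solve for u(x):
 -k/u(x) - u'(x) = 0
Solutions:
 u(x) = -sqrt(C1 - 2*k*x)
 u(x) = sqrt(C1 - 2*k*x)


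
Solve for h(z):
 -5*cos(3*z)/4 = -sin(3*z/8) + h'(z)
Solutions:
 h(z) = C1 - 5*sin(3*z)/12 - 8*cos(3*z/8)/3


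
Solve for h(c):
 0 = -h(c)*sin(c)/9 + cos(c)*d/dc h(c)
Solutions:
 h(c) = C1/cos(c)^(1/9)


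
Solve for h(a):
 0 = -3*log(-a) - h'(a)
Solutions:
 h(a) = C1 - 3*a*log(-a) + 3*a


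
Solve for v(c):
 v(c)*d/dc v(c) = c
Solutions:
 v(c) = -sqrt(C1 + c^2)
 v(c) = sqrt(C1 + c^2)


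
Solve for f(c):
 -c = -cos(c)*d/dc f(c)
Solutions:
 f(c) = C1 + Integral(c/cos(c), c)


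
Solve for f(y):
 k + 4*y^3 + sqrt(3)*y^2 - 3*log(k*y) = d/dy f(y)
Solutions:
 f(y) = C1 + y^4 + sqrt(3)*y^3/3 + y*(k + 3) - 3*y*log(k*y)


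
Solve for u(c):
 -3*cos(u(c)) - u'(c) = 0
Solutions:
 u(c) = pi - asin((C1 + exp(6*c))/(C1 - exp(6*c)))
 u(c) = asin((C1 + exp(6*c))/(C1 - exp(6*c)))


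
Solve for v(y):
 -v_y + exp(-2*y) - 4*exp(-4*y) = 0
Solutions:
 v(y) = C1 - exp(-2*y)/2 + exp(-4*y)


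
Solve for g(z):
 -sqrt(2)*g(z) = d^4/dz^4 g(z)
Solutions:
 g(z) = (C1*sin(2^(5/8)*z/2) + C2*cos(2^(5/8)*z/2))*exp(-2^(5/8)*z/2) + (C3*sin(2^(5/8)*z/2) + C4*cos(2^(5/8)*z/2))*exp(2^(5/8)*z/2)


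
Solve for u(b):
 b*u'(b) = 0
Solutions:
 u(b) = C1


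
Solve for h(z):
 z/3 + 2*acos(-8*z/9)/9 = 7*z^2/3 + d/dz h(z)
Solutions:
 h(z) = C1 - 7*z^3/9 + z^2/6 + 2*z*acos(-8*z/9)/9 + sqrt(81 - 64*z^2)/36


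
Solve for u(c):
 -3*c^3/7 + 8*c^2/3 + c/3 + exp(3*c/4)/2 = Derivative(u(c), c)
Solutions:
 u(c) = C1 - 3*c^4/28 + 8*c^3/9 + c^2/6 + 2*exp(3*c/4)/3


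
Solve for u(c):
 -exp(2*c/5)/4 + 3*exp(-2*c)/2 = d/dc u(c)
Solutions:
 u(c) = C1 - 5*exp(2*c/5)/8 - 3*exp(-2*c)/4


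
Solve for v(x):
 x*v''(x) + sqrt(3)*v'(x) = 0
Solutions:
 v(x) = C1 + C2*x^(1 - sqrt(3))


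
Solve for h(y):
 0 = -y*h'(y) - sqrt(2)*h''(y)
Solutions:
 h(y) = C1 + C2*erf(2^(1/4)*y/2)


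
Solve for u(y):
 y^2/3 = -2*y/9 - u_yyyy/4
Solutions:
 u(y) = C1 + C2*y + C3*y^2 + C4*y^3 - y^6/270 - y^5/135


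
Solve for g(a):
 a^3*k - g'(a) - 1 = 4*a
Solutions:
 g(a) = C1 + a^4*k/4 - 2*a^2 - a


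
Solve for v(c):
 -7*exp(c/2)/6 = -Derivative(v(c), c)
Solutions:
 v(c) = C1 + 7*exp(c/2)/3


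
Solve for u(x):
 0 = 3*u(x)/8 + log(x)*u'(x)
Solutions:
 u(x) = C1*exp(-3*li(x)/8)


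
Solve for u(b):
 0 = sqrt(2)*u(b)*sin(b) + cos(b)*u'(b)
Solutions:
 u(b) = C1*cos(b)^(sqrt(2))


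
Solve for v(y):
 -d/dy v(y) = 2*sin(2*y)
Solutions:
 v(y) = C1 + cos(2*y)


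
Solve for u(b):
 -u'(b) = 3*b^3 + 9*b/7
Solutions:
 u(b) = C1 - 3*b^4/4 - 9*b^2/14


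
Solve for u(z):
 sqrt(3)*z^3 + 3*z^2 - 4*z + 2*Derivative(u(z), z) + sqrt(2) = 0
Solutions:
 u(z) = C1 - sqrt(3)*z^4/8 - z^3/2 + z^2 - sqrt(2)*z/2


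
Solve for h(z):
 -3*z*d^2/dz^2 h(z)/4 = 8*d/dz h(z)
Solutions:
 h(z) = C1 + C2/z^(29/3)


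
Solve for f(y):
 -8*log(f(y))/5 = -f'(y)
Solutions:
 li(f(y)) = C1 + 8*y/5


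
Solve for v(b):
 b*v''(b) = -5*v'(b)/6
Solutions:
 v(b) = C1 + C2*b^(1/6)


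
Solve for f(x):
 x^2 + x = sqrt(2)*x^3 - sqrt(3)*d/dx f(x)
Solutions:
 f(x) = C1 + sqrt(6)*x^4/12 - sqrt(3)*x^3/9 - sqrt(3)*x^2/6


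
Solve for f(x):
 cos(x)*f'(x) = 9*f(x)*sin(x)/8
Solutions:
 f(x) = C1/cos(x)^(9/8)


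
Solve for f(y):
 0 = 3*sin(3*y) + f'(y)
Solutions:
 f(y) = C1 + cos(3*y)


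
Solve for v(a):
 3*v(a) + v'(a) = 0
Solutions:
 v(a) = C1*exp(-3*a)


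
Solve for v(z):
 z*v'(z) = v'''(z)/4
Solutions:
 v(z) = C1 + Integral(C2*airyai(2^(2/3)*z) + C3*airybi(2^(2/3)*z), z)


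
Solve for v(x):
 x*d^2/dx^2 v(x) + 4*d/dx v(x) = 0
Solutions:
 v(x) = C1 + C2/x^3


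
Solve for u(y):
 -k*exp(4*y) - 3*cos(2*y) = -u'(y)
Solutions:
 u(y) = C1 + k*exp(4*y)/4 + 3*sin(2*y)/2


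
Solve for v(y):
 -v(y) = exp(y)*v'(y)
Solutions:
 v(y) = C1*exp(exp(-y))


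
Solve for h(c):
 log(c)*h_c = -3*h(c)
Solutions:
 h(c) = C1*exp(-3*li(c))


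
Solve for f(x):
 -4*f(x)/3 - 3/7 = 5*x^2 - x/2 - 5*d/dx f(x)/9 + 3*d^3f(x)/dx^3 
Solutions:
 f(x) = C1*exp(x*(5/(sqrt(26119)/27 + 6)^(1/3) + 9*(sqrt(26119)/27 + 6)^(1/3))/54)*sin(sqrt(3)*x*(-9*(sqrt(26119)/27 + 6)^(1/3) + 5/(sqrt(26119)/27 + 6)^(1/3))/54) + C2*exp(x*(5/(sqrt(26119)/27 + 6)^(1/3) + 9*(sqrt(26119)/27 + 6)^(1/3))/54)*cos(sqrt(3)*x*(-9*(sqrt(26119)/27 + 6)^(1/3) + 5/(sqrt(26119)/27 + 6)^(1/3))/54) + C3*exp(-x*(5/(sqrt(26119)/27 + 6)^(1/3) + 9*(sqrt(26119)/27 + 6)^(1/3))/27) - 15*x^2/4 - 11*x/4 - 493/336


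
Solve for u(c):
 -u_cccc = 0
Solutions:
 u(c) = C1 + C2*c + C3*c^2 + C4*c^3


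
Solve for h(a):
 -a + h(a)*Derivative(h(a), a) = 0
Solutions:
 h(a) = -sqrt(C1 + a^2)
 h(a) = sqrt(C1 + a^2)


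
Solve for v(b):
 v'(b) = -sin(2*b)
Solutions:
 v(b) = C1 + cos(2*b)/2


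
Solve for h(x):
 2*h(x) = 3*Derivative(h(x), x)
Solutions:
 h(x) = C1*exp(2*x/3)


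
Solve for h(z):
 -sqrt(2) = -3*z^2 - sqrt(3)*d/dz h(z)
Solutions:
 h(z) = C1 - sqrt(3)*z^3/3 + sqrt(6)*z/3


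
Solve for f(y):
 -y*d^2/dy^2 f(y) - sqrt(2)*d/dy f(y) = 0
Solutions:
 f(y) = C1 + C2*y^(1 - sqrt(2))


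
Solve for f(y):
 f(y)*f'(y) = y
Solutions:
 f(y) = -sqrt(C1 + y^2)
 f(y) = sqrt(C1 + y^2)


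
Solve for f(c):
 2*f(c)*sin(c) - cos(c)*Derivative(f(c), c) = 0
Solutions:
 f(c) = C1/cos(c)^2


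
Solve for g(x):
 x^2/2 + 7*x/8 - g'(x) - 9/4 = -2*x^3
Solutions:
 g(x) = C1 + x^4/2 + x^3/6 + 7*x^2/16 - 9*x/4


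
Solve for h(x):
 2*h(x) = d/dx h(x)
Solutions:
 h(x) = C1*exp(2*x)


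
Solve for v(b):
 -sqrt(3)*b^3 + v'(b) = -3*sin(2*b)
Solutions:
 v(b) = C1 + sqrt(3)*b^4/4 + 3*cos(2*b)/2


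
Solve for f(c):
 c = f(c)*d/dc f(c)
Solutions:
 f(c) = -sqrt(C1 + c^2)
 f(c) = sqrt(C1 + c^2)


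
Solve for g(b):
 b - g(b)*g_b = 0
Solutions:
 g(b) = -sqrt(C1 + b^2)
 g(b) = sqrt(C1 + b^2)


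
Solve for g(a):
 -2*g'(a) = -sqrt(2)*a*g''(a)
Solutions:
 g(a) = C1 + C2*a^(1 + sqrt(2))


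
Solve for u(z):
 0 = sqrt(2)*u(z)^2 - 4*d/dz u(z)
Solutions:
 u(z) = -4/(C1 + sqrt(2)*z)


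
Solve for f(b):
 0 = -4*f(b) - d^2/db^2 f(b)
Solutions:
 f(b) = C1*sin(2*b) + C2*cos(2*b)


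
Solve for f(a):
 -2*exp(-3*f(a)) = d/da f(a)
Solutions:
 f(a) = log(C1 - 6*a)/3
 f(a) = log((-3^(1/3) - 3^(5/6)*I)*(C1 - 2*a)^(1/3)/2)
 f(a) = log((-3^(1/3) + 3^(5/6)*I)*(C1 - 2*a)^(1/3)/2)


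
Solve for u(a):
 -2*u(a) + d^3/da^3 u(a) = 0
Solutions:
 u(a) = C3*exp(2^(1/3)*a) + (C1*sin(2^(1/3)*sqrt(3)*a/2) + C2*cos(2^(1/3)*sqrt(3)*a/2))*exp(-2^(1/3)*a/2)


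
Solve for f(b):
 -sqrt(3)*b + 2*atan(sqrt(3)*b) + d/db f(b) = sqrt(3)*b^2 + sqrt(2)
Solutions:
 f(b) = C1 + sqrt(3)*b^3/3 + sqrt(3)*b^2/2 - 2*b*atan(sqrt(3)*b) + sqrt(2)*b + sqrt(3)*log(3*b^2 + 1)/3


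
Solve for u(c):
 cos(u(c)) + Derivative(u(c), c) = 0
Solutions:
 u(c) = pi - asin((C1 + exp(2*c))/(C1 - exp(2*c)))
 u(c) = asin((C1 + exp(2*c))/(C1 - exp(2*c)))


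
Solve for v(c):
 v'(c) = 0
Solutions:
 v(c) = C1


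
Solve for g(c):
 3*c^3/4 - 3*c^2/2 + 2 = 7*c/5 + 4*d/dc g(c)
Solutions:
 g(c) = C1 + 3*c^4/64 - c^3/8 - 7*c^2/40 + c/2


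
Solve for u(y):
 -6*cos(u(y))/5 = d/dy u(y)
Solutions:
 6*y/5 - log(sin(u(y)) - 1)/2 + log(sin(u(y)) + 1)/2 = C1


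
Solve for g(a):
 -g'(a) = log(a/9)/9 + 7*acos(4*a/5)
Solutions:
 g(a) = C1 - a*log(a)/9 - 7*a*acos(4*a/5) + a/9 + 2*a*log(3)/9 + 7*sqrt(25 - 16*a^2)/4


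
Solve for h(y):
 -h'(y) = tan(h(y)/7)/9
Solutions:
 h(y) = -7*asin(C1*exp(-y/63)) + 7*pi
 h(y) = 7*asin(C1*exp(-y/63))


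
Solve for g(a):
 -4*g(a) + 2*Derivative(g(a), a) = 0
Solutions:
 g(a) = C1*exp(2*a)


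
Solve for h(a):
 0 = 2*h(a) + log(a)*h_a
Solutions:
 h(a) = C1*exp(-2*li(a))


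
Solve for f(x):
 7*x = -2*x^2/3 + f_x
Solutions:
 f(x) = C1 + 2*x^3/9 + 7*x^2/2


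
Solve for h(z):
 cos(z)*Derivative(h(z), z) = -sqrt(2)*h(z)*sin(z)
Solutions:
 h(z) = C1*cos(z)^(sqrt(2))


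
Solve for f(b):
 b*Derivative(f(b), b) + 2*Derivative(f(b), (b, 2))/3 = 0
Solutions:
 f(b) = C1 + C2*erf(sqrt(3)*b/2)


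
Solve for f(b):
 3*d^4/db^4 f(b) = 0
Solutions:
 f(b) = C1 + C2*b + C3*b^2 + C4*b^3


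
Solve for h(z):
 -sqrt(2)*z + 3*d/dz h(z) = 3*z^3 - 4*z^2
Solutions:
 h(z) = C1 + z^4/4 - 4*z^3/9 + sqrt(2)*z^2/6


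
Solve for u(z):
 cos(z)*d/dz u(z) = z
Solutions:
 u(z) = C1 + Integral(z/cos(z), z)


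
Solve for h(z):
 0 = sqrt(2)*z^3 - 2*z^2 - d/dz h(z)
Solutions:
 h(z) = C1 + sqrt(2)*z^4/4 - 2*z^3/3


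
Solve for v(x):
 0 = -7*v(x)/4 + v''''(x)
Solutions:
 v(x) = C1*exp(-sqrt(2)*7^(1/4)*x/2) + C2*exp(sqrt(2)*7^(1/4)*x/2) + C3*sin(sqrt(2)*7^(1/4)*x/2) + C4*cos(sqrt(2)*7^(1/4)*x/2)


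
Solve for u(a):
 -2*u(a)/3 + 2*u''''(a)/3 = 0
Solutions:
 u(a) = C1*exp(-a) + C2*exp(a) + C3*sin(a) + C4*cos(a)


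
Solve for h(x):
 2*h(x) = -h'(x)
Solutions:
 h(x) = C1*exp(-2*x)


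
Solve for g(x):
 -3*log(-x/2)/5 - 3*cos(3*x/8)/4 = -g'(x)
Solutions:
 g(x) = C1 + 3*x*log(-x)/5 - 3*x/5 - 3*x*log(2)/5 + 2*sin(3*x/8)


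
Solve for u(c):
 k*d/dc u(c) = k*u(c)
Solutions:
 u(c) = C1*exp(c)


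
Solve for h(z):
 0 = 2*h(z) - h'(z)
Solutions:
 h(z) = C1*exp(2*z)


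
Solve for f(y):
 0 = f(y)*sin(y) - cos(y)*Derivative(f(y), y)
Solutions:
 f(y) = C1/cos(y)


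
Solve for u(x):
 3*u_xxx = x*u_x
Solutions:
 u(x) = C1 + Integral(C2*airyai(3^(2/3)*x/3) + C3*airybi(3^(2/3)*x/3), x)


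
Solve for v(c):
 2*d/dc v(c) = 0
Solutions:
 v(c) = C1


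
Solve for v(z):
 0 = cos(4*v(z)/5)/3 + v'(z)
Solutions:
 z/3 - 5*log(sin(4*v(z)/5) - 1)/8 + 5*log(sin(4*v(z)/5) + 1)/8 = C1


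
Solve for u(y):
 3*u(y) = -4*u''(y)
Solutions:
 u(y) = C1*sin(sqrt(3)*y/2) + C2*cos(sqrt(3)*y/2)


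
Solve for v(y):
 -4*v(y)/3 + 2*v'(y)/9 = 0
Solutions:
 v(y) = C1*exp(6*y)


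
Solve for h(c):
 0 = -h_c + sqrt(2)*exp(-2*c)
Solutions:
 h(c) = C1 - sqrt(2)*exp(-2*c)/2


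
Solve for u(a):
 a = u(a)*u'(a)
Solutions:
 u(a) = -sqrt(C1 + a^2)
 u(a) = sqrt(C1 + a^2)


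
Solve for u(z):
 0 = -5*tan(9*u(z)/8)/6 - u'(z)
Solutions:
 u(z) = -8*asin(C1*exp(-15*z/16))/9 + 8*pi/9
 u(z) = 8*asin(C1*exp(-15*z/16))/9


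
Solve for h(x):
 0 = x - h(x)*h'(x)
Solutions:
 h(x) = -sqrt(C1 + x^2)
 h(x) = sqrt(C1 + x^2)


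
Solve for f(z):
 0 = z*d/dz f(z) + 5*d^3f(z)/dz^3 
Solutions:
 f(z) = C1 + Integral(C2*airyai(-5^(2/3)*z/5) + C3*airybi(-5^(2/3)*z/5), z)


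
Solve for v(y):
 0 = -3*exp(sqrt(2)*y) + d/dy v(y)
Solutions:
 v(y) = C1 + 3*sqrt(2)*exp(sqrt(2)*y)/2


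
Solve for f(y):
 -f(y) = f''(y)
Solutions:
 f(y) = C1*sin(y) + C2*cos(y)


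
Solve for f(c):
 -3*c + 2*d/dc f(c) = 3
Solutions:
 f(c) = C1 + 3*c^2/4 + 3*c/2


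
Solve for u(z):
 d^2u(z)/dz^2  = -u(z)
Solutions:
 u(z) = C1*sin(z) + C2*cos(z)


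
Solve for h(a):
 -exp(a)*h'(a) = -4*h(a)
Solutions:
 h(a) = C1*exp(-4*exp(-a))


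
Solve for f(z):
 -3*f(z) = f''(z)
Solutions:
 f(z) = C1*sin(sqrt(3)*z) + C2*cos(sqrt(3)*z)


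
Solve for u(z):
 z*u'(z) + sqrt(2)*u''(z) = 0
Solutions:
 u(z) = C1 + C2*erf(2^(1/4)*z/2)


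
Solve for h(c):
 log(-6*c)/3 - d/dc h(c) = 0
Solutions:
 h(c) = C1 + c*log(-c)/3 + c*(-1 + log(6))/3


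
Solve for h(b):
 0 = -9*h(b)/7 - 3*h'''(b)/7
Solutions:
 h(b) = C3*exp(-3^(1/3)*b) + (C1*sin(3^(5/6)*b/2) + C2*cos(3^(5/6)*b/2))*exp(3^(1/3)*b/2)


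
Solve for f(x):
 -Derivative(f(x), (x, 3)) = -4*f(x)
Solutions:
 f(x) = C3*exp(2^(2/3)*x) + (C1*sin(2^(2/3)*sqrt(3)*x/2) + C2*cos(2^(2/3)*sqrt(3)*x/2))*exp(-2^(2/3)*x/2)


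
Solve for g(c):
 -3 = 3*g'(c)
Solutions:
 g(c) = C1 - c


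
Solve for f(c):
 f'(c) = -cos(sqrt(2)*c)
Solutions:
 f(c) = C1 - sqrt(2)*sin(sqrt(2)*c)/2


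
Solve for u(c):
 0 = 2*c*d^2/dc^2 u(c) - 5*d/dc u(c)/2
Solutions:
 u(c) = C1 + C2*c^(9/4)


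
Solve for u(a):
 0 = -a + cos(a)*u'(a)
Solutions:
 u(a) = C1 + Integral(a/cos(a), a)


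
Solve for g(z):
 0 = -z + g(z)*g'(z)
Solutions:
 g(z) = -sqrt(C1 + z^2)
 g(z) = sqrt(C1 + z^2)


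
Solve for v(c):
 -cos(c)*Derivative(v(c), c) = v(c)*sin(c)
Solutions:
 v(c) = C1*cos(c)


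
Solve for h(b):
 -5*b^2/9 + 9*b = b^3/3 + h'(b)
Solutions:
 h(b) = C1 - b^4/12 - 5*b^3/27 + 9*b^2/2


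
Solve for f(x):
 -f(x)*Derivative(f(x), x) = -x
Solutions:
 f(x) = -sqrt(C1 + x^2)
 f(x) = sqrt(C1 + x^2)


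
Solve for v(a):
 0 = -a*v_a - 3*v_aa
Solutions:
 v(a) = C1 + C2*erf(sqrt(6)*a/6)


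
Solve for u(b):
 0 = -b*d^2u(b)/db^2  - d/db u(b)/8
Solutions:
 u(b) = C1 + C2*b^(7/8)


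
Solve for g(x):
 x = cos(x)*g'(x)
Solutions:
 g(x) = C1 + Integral(x/cos(x), x)


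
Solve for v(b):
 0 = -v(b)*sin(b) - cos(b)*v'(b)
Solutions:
 v(b) = C1*cos(b)


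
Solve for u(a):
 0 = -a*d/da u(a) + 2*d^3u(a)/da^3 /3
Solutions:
 u(a) = C1 + Integral(C2*airyai(2^(2/3)*3^(1/3)*a/2) + C3*airybi(2^(2/3)*3^(1/3)*a/2), a)


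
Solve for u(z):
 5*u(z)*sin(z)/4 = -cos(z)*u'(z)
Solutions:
 u(z) = C1*cos(z)^(5/4)


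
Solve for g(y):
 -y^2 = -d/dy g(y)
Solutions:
 g(y) = C1 + y^3/3


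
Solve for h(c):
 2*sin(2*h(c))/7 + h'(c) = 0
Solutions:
 2*c/7 + log(cos(2*h(c)) - 1)/4 - log(cos(2*h(c)) + 1)/4 = C1


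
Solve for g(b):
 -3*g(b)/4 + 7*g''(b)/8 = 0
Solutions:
 g(b) = C1*exp(-sqrt(42)*b/7) + C2*exp(sqrt(42)*b/7)


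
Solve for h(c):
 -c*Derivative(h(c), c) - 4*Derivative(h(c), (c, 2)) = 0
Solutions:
 h(c) = C1 + C2*erf(sqrt(2)*c/4)


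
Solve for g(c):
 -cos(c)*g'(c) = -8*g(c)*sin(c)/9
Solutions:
 g(c) = C1/cos(c)^(8/9)


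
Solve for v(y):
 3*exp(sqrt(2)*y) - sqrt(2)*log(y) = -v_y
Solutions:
 v(y) = C1 + sqrt(2)*y*log(y) - sqrt(2)*y - 3*sqrt(2)*exp(sqrt(2)*y)/2


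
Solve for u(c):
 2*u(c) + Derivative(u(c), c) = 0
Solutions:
 u(c) = C1*exp(-2*c)


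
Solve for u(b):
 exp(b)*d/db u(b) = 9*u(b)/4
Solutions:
 u(b) = C1*exp(-9*exp(-b)/4)


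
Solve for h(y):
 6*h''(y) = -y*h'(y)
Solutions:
 h(y) = C1 + C2*erf(sqrt(3)*y/6)


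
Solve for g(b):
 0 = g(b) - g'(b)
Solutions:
 g(b) = C1*exp(b)


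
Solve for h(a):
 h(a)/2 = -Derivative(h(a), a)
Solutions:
 h(a) = C1*exp(-a/2)


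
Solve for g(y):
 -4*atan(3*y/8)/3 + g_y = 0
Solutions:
 g(y) = C1 + 4*y*atan(3*y/8)/3 - 16*log(9*y^2 + 64)/9


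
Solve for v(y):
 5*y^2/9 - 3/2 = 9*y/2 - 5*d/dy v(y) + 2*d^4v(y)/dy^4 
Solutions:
 v(y) = C1 + C4*exp(2^(2/3)*5^(1/3)*y/2) - y^3/27 + 9*y^2/20 + 3*y/10 + (C2*sin(2^(2/3)*sqrt(3)*5^(1/3)*y/4) + C3*cos(2^(2/3)*sqrt(3)*5^(1/3)*y/4))*exp(-2^(2/3)*5^(1/3)*y/4)


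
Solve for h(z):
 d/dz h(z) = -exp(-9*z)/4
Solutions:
 h(z) = C1 + exp(-9*z)/36


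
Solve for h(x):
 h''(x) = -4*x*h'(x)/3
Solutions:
 h(x) = C1 + C2*erf(sqrt(6)*x/3)


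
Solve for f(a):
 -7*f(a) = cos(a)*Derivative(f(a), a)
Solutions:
 f(a) = C1*sqrt(sin(a) - 1)*(sin(a)^3 - 3*sin(a)^2 + 3*sin(a) - 1)/(sqrt(sin(a) + 1)*(sin(a)^3 + 3*sin(a)^2 + 3*sin(a) + 1))


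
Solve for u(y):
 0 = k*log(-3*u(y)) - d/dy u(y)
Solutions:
 Integral(1/(log(-_y) + log(3)), (_y, u(y))) = C1 + k*y


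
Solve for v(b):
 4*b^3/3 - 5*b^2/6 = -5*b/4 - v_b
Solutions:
 v(b) = C1 - b^4/3 + 5*b^3/18 - 5*b^2/8


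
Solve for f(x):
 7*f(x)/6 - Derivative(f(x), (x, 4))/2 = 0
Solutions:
 f(x) = C1*exp(-3^(3/4)*7^(1/4)*x/3) + C2*exp(3^(3/4)*7^(1/4)*x/3) + C3*sin(3^(3/4)*7^(1/4)*x/3) + C4*cos(3^(3/4)*7^(1/4)*x/3)


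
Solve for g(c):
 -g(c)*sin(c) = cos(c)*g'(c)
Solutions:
 g(c) = C1*cos(c)


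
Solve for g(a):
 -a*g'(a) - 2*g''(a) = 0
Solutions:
 g(a) = C1 + C2*erf(a/2)


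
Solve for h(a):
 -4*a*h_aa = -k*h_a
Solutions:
 h(a) = C1 + a^(re(k)/4 + 1)*(C2*sin(log(a)*Abs(im(k))/4) + C3*cos(log(a)*im(k)/4))


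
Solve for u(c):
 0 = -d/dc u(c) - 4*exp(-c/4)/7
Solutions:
 u(c) = C1 + 16*exp(-c/4)/7


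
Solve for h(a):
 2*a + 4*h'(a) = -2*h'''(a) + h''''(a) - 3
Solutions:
 h(a) = C1 + C2*exp(a*(-2^(1/3)*(3*sqrt(105) + 31)^(1/3) - 2*2^(2/3)/(3*sqrt(105) + 31)^(1/3) + 4)/6)*sin(2^(1/3)*sqrt(3)*a*(-(3*sqrt(105) + 31)^(1/3) + 2*2^(1/3)/(3*sqrt(105) + 31)^(1/3))/6) + C3*exp(a*(-2^(1/3)*(3*sqrt(105) + 31)^(1/3) - 2*2^(2/3)/(3*sqrt(105) + 31)^(1/3) + 4)/6)*cos(2^(1/3)*sqrt(3)*a*(-(3*sqrt(105) + 31)^(1/3) + 2*2^(1/3)/(3*sqrt(105) + 31)^(1/3))/6) + C4*exp(a*(2*2^(2/3)/(3*sqrt(105) + 31)^(1/3) + 2 + 2^(1/3)*(3*sqrt(105) + 31)^(1/3))/3) - a^2/4 - 3*a/4


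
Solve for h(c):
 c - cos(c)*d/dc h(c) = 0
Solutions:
 h(c) = C1 + Integral(c/cos(c), c)


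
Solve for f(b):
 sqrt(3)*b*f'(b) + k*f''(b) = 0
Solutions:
 f(b) = C1 + C2*sqrt(k)*erf(sqrt(2)*3^(1/4)*b*sqrt(1/k)/2)


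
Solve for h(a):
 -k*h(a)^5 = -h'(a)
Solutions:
 h(a) = -(-1/(C1 + 4*a*k))^(1/4)
 h(a) = (-1/(C1 + 4*a*k))^(1/4)
 h(a) = -I*(-1/(C1 + 4*a*k))^(1/4)
 h(a) = I*(-1/(C1 + 4*a*k))^(1/4)


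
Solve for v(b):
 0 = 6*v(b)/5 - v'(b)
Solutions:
 v(b) = C1*exp(6*b/5)


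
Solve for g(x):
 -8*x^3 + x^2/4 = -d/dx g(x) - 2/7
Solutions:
 g(x) = C1 + 2*x^4 - x^3/12 - 2*x/7


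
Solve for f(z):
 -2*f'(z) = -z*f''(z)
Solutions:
 f(z) = C1 + C2*z^3


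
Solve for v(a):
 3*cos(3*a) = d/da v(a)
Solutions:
 v(a) = C1 + sin(3*a)


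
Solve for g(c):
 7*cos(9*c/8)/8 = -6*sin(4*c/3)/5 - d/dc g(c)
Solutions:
 g(c) = C1 - 7*sin(9*c/8)/9 + 9*cos(4*c/3)/10


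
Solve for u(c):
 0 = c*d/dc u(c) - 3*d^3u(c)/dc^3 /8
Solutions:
 u(c) = C1 + Integral(C2*airyai(2*3^(2/3)*c/3) + C3*airybi(2*3^(2/3)*c/3), c)


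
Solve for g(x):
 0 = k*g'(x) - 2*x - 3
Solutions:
 g(x) = C1 + x^2/k + 3*x/k


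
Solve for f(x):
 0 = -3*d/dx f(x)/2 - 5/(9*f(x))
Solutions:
 f(x) = -sqrt(C1 - 60*x)/9
 f(x) = sqrt(C1 - 60*x)/9


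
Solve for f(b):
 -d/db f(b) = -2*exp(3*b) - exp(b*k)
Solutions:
 f(b) = C1 + 2*exp(3*b)/3 + exp(b*k)/k


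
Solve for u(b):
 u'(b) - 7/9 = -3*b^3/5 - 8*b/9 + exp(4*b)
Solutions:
 u(b) = C1 - 3*b^4/20 - 4*b^2/9 + 7*b/9 + exp(4*b)/4


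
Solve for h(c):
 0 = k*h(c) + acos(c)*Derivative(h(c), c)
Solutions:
 h(c) = C1*exp(-k*Integral(1/acos(c), c))


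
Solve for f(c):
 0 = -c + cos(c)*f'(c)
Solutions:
 f(c) = C1 + Integral(c/cos(c), c)


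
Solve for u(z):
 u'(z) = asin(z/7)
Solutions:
 u(z) = C1 + z*asin(z/7) + sqrt(49 - z^2)


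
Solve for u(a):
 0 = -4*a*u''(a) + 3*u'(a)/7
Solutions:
 u(a) = C1 + C2*a^(31/28)


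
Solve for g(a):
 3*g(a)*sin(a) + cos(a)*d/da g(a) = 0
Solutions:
 g(a) = C1*cos(a)^3


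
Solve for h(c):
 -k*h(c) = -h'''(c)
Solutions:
 h(c) = C1*exp(c*k^(1/3)) + C2*exp(c*k^(1/3)*(-1 + sqrt(3)*I)/2) + C3*exp(-c*k^(1/3)*(1 + sqrt(3)*I)/2)


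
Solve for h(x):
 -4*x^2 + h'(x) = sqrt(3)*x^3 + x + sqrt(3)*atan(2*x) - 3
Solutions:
 h(x) = C1 + sqrt(3)*x^4/4 + 4*x^3/3 + x^2/2 - 3*x + sqrt(3)*(x*atan(2*x) - log(4*x^2 + 1)/4)


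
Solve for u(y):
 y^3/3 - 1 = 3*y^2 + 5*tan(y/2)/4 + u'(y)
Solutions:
 u(y) = C1 + y^4/12 - y^3 - y + 5*log(cos(y/2))/2


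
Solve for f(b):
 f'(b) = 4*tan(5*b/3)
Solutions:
 f(b) = C1 - 12*log(cos(5*b/3))/5


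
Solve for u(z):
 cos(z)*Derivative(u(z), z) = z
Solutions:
 u(z) = C1 + Integral(z/cos(z), z)


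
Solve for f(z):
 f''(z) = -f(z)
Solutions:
 f(z) = C1*sin(z) + C2*cos(z)
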